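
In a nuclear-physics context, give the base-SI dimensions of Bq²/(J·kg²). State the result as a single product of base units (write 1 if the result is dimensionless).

J = kg·m²·s⁻².
So J⁻¹ = kg⁻¹·m⁻²·s².
Bq = s⁻¹.
So Bq² = s⁻².
Combining: J⁻¹·Bq²·kg⁻² = (kg⁻¹·m⁻²·s²) · s⁻² · kg⁻² = kg⁻³·m⁻².

kg⁻³·m⁻²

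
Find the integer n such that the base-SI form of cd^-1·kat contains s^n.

kat = s⁻¹·mol.
Combining: cd⁻¹·kat = cd⁻¹ · (s⁻¹·mol) = s⁻¹·mol·cd⁻¹.
The exponent of s is -1.

-1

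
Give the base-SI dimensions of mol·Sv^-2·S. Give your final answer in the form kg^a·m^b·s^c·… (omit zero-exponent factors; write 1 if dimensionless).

Sv = m²·s⁻².
So Sv⁻² = m⁻⁴·s⁴.
S = kg⁻¹·m⁻²·s³·A².
Combining: mol·Sv⁻²·S = mol · (m⁻⁴·s⁴) · (kg⁻¹·m⁻²·s³·A²) = kg⁻¹·m⁻⁶·s⁷·A²·mol.

kg⁻¹·m⁻⁶·s⁷·A²·mol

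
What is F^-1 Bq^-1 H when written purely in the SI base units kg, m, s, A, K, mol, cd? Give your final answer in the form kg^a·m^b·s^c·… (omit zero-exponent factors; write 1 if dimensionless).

kg²·m⁴·s⁻⁵·A⁻⁴

F = C/V (capacitance = charge per voltage),
    = A·s/(kg·m²·s⁻³·A⁻¹) (substituting C and V),
    = kg⁻¹·m⁻²·s⁴·A².
So F⁻¹ = kg·m²·s⁻⁴·A⁻².
Bq = 1/s = s⁻¹ (activity is decays per second).
So Bq⁻¹ = s.
H = Wb/A (inductance = flux per current),
    = kg·m²·s⁻²·A⁻².
Combining: F⁻¹·Bq⁻¹·H = (kg·m²·s⁻⁴·A⁻²) · s · (kg·m²·s⁻²·A⁻²) = kg²·m⁴·s⁻⁵·A⁻⁴.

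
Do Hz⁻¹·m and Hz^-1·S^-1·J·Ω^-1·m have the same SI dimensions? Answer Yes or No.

No

Left side:
  Hz = 1/s = s⁻¹ (frequency is cycles per second).
  So Hz⁻¹ = s.
  Combining: Hz⁻¹·m = s · m = m·s.
Right side:
  Hz = s⁻¹.
  So Hz⁻¹ = s.
  S = kg⁻¹·m⁻²·s³·A².
  So S⁻¹ = kg·m²·s⁻³·A⁻².
  J = kg·m²·s⁻².
  Ω = kg·m²·s⁻³·A⁻².
  So Ω⁻¹ = kg⁻¹·m⁻²·s³·A².
  Combining: Hz⁻¹·S⁻¹·J·Ω⁻¹·m = s · (kg·m²·s⁻³·A⁻²) · (kg·m²·s⁻²) · (kg⁻¹·m⁻²·s³·A²) · m = kg·m³·s⁻¹.
Left is m·s; right is kg·m³·s⁻¹ — different.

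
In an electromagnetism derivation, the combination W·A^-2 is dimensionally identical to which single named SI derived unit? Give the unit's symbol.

Ω

W = J/s (power = energy per time),
    = kg·m²·s⁻³.
Combining: W·A⁻² = (kg·m²·s⁻³) · A⁻² = kg·m²·s⁻³·A⁻².
kg·m²·s⁻³·A⁻² is the base-SI form of the ohm.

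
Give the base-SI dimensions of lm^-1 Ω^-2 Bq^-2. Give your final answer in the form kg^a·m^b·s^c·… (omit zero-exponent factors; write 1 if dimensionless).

lm = cd.
So lm⁻¹ = cd⁻¹.
Ω = kg·m²·s⁻³·A⁻².
So Ω⁻² = kg⁻²·m⁻⁴·s⁶·A⁴.
Bq = s⁻¹.
So Bq⁻² = s².
Combining: lm⁻¹·Ω⁻²·Bq⁻² = cd⁻¹ · (kg⁻²·m⁻⁴·s⁶·A⁴) · s² = kg⁻²·m⁻⁴·s⁸·A⁴·cd⁻¹.

kg⁻²·m⁻⁴·s⁸·A⁴·cd⁻¹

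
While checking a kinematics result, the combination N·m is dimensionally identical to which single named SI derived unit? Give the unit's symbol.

J

N = kg·m/s² = kg·m·s⁻² (force = mass × acceleration).
Combining: N·m = (kg·m·s⁻²) · m = kg·m²·s⁻².
kg·m²·s⁻² is the base-SI form of the joule.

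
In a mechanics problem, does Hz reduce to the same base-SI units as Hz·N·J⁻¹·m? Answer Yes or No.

Left side:
  Hz = s⁻¹.
Right side:
  Hz = s⁻¹.
  N = kg·m·s⁻².
  J = kg·m²·s⁻².
  So J⁻¹ = kg⁻¹·m⁻²·s².
  Combining: Hz·N·J⁻¹·m = s⁻¹ · (kg·m·s⁻²) · (kg⁻¹·m⁻²·s²) · m = s⁻¹.
Both reduce to s⁻¹.

Yes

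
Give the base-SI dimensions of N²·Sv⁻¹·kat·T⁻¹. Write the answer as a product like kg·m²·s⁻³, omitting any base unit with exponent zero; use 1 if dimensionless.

kg·s⁻¹·A·mol

N = kg·m/s² = kg·m·s⁻² (force = mass × acceleration).
So N² = kg²·m²·s⁻⁴.
Sv = J/kg (equivalent dose = energy per mass),
    = m²·s⁻².
So Sv⁻¹ = m⁻²·s².
kat = mol/s = s⁻¹·mol (catalytic activity).
T = Wb/m² (flux density = flux per area),
    = kg·s⁻²·A⁻¹.
So T⁻¹ = kg⁻¹·s²·A.
Combining: N²·Sv⁻¹·kat·T⁻¹ = (kg²·m²·s⁻⁴) · (m⁻²·s²) · (s⁻¹·mol) · (kg⁻¹·s²·A) = kg·s⁻¹·A·mol.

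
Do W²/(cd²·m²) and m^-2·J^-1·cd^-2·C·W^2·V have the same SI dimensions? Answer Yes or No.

Left side:
  W = J/s (power = energy per time),
      = kg·m²·s⁻³.
  So W² = kg²·m⁴·s⁻⁶.
  Combining: cd⁻²·m⁻²·W² = cd⁻² · m⁻² · (kg²·m⁴·s⁻⁶) = kg²·m²·s⁻⁶·cd⁻².
Right side:
  J = kg·m²·s⁻².
  So J⁻¹ = kg⁻¹·m⁻²·s².
  C = s·A.
  W = kg·m²·s⁻³.
  So W² = kg²·m⁴·s⁻⁶.
  V = kg·m²·s⁻³·A⁻¹.
  Combining: m⁻²·J⁻¹·cd⁻²·C·W²·V = m⁻² · (kg⁻¹·m⁻²·s²) · cd⁻² · (s·A) · (kg²·m⁴·s⁻⁶) · (kg·m²·s⁻³·A⁻¹) = kg²·m²·s⁻⁶·cd⁻².
Both reduce to kg²·m²·s⁻⁶·cd⁻².

Yes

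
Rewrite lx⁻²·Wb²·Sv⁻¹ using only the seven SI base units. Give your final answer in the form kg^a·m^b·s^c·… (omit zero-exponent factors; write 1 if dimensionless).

lx = lm/m² (illuminance = luminous flux per area),
    = m⁻²·cd.
So lx⁻² = m⁴·cd⁻².
Wb = V·s (flux: a volt is a weber per second),
    = kg·m²·s⁻²·A⁻¹.
So Wb² = kg²·m⁴·s⁻⁴·A⁻².
Sv = J/kg (equivalent dose = energy per mass),
    = m²·s⁻².
So Sv⁻¹ = m⁻²·s².
Combining: lx⁻²·Wb²·Sv⁻¹ = (m⁴·cd⁻²) · (kg²·m⁴·s⁻⁴·A⁻²) · (m⁻²·s²) = kg²·m⁶·s⁻²·A⁻²·cd⁻².

kg²·m⁶·s⁻²·A⁻²·cd⁻²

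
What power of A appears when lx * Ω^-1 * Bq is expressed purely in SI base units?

lx = lm/m² (illuminance = luminous flux per area),
    = m⁻²·cd.
Ω = V/A (resistance = voltage per current),
    = kg·m²·s⁻³·A⁻².
So Ω⁻¹ = kg⁻¹·m⁻²·s³·A².
Bq = 1/s = s⁻¹ (activity is decays per second).
Combining: lx·Ω⁻¹·Bq = (m⁻²·cd) · (kg⁻¹·m⁻²·s³·A²) · s⁻¹ = kg⁻¹·m⁻⁴·s²·A²·cd.
The exponent of A is 2.

2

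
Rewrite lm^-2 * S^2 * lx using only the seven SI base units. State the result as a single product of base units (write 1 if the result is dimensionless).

lm = cd·sr = cd (luminous flux; sr is dimensionless).
So lm⁻² = cd⁻².
S = 1/Ω (conductance is reciprocal resistance),
    = kg⁻¹·m⁻²·s³·A².
So S² = kg⁻²·m⁻⁴·s⁶·A⁴.
lx = lm/m² (illuminance = luminous flux per area),
    = m⁻²·cd.
Combining: lm⁻²·S²·lx = cd⁻² · (kg⁻²·m⁻⁴·s⁶·A⁴) · (m⁻²·cd) = kg⁻²·m⁻⁶·s⁶·A⁴·cd⁻¹.

kg⁻²·m⁻⁶·s⁶·A⁴·cd⁻¹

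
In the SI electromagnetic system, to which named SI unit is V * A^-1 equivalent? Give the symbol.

V = W/A (potential = power per current),
    = kg·m²·s⁻³·A⁻¹.
Combining: V·A⁻¹ = (kg·m²·s⁻³·A⁻¹) · A⁻¹ = kg·m²·s⁻³·A⁻².
kg·m²·s⁻³·A⁻² is the base-SI form of the ohm.

Ω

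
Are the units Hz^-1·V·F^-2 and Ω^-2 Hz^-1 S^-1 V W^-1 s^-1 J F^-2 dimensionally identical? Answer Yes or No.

No

Left side:
  Hz = s⁻¹.
  So Hz⁻¹ = s.
  V = kg·m²·s⁻³·A⁻¹.
  F = kg⁻¹·m⁻²·s⁴·A².
  So F⁻² = kg²·m⁴·s⁻⁸·A⁻⁴.
  Combining: Hz⁻¹·V·F⁻² = s · (kg·m²·s⁻³·A⁻¹) · (kg²·m⁴·s⁻⁸·A⁻⁴) = kg³·m⁶·s⁻¹⁰·A⁻⁵.
Right side:
  Ω = kg·m²·s⁻³·A⁻².
  So Ω⁻² = kg⁻²·m⁻⁴·s⁶·A⁴.
  Hz = s⁻¹.
  So Hz⁻¹ = s.
  S = kg⁻¹·m⁻²·s³·A².
  So S⁻¹ = kg·m²·s⁻³·A⁻².
  V = kg·m²·s⁻³·A⁻¹.
  W = kg·m²·s⁻³.
  So W⁻¹ = kg⁻¹·m⁻²·s³.
  J = kg·m²·s⁻².
  F = kg⁻¹·m⁻²·s⁴·A².
  So F⁻² = kg²·m⁴·s⁻⁸·A⁻⁴.
  Combining: Ω⁻²·Hz⁻¹·S⁻¹·V·W⁻¹·s⁻¹·J·F⁻² = (kg⁻²·m⁻⁴·s⁶·A⁴) · s · (kg·m²·s⁻³·A⁻²) · (kg·m²·s⁻³·A⁻¹) · (kg⁻¹·m⁻²·s³) · s⁻¹ · (kg·m²·s⁻²) · (kg²·m⁴·s⁻⁸·A⁻⁴) = kg²·m⁴·s⁻⁷·A⁻³.
Left is kg³·m⁶·s⁻¹⁰·A⁻⁵; right is kg²·m⁴·s⁻⁷·A⁻³ — different.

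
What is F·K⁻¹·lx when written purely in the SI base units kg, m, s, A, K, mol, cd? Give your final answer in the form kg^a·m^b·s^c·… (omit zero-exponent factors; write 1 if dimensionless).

kg⁻¹·m⁻⁴·s⁴·A²·K⁻¹·cd

F = C/V (capacitance = charge per voltage),
    = A·s/(kg·m²·s⁻³·A⁻¹) (substituting C and V),
    = kg⁻¹·m⁻²·s⁴·A².
lx = lm/m² (illuminance = luminous flux per area),
    = m⁻²·cd.
Combining: F·K⁻¹·lx = (kg⁻¹·m⁻²·s⁴·A²) · K⁻¹ · (m⁻²·cd) = kg⁻¹·m⁻⁴·s⁴·A²·K⁻¹·cd.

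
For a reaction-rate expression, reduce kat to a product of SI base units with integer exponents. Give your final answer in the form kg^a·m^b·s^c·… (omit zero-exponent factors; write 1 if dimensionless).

s⁻¹·mol

kat = s⁻¹·mol.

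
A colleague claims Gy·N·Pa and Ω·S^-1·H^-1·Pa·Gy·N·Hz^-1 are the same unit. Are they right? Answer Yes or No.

No

Left side:
  Gy = J/kg (absorbed dose = energy per mass),
      = m²·s⁻².
  N = kg·m/s² = kg·m·s⁻² (force = mass × acceleration).
  Pa = N/m² (pressure = force per area),
      = kg·m⁻¹·s⁻².
  Combining: Gy·N·Pa = (m²·s⁻²) · (kg·m·s⁻²) · (kg·m⁻¹·s⁻²) = kg²·m²·s⁻⁶.
Right side:
  Ω = V/A (resistance = voltage per current),
      = kg·m²·s⁻³·A⁻².
  S = 1/Ω (conductance is reciprocal resistance),
      = kg⁻¹·m⁻²·s³·A².
  So S⁻¹ = kg·m²·s⁻³·A⁻².
  H = Wb/A (inductance = flux per current),
      = kg·m²·s⁻²·A⁻².
  So H⁻¹ = kg⁻¹·m⁻²·s²·A².
  Pa = N/m² (pressure = force per area),
      = kg·m⁻¹·s⁻².
  Gy = J/kg (absorbed dose = energy per mass),
      = m²·s⁻².
  N = kg·m/s² = kg·m·s⁻² (force = mass × acceleration).
  Hz = 1/s = s⁻¹ (frequency is cycles per second).
  So Hz⁻¹ = s.
  Combining: Ω·S⁻¹·H⁻¹·Pa·Gy·N·Hz⁻¹ = (kg·m²·s⁻³·A⁻²) · (kg·m²·s⁻³·A⁻²) · (kg⁻¹·m⁻²·s²·A²) · (kg·m⁻¹·s⁻²) · (m²·s⁻²) · (kg·m·s⁻²) · s = kg³·m⁴·s⁻⁹·A⁻².
Left is kg²·m²·s⁻⁶; right is kg³·m⁴·s⁻⁹·A⁻² — different.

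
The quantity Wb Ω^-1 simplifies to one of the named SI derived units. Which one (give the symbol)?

Wb = V·s (flux: a volt is a weber per second),
    = kg·m²·s⁻²·A⁻¹.
Ω = V/A (resistance = voltage per current),
    = kg·m²·s⁻³·A⁻².
So Ω⁻¹ = kg⁻¹·m⁻²·s³·A².
Combining: Wb·Ω⁻¹ = (kg·m²·s⁻²·A⁻¹) · (kg⁻¹·m⁻²·s³·A²) = s·A.
s·A is the base-SI form of the coulomb.

C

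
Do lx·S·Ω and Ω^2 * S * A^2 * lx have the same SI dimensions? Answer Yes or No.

Left side:
  lx = lm/m² (illuminance = luminous flux per area),
      = m⁻²·cd.
  S = 1/Ω (conductance is reciprocal resistance),
      = kg⁻¹·m⁻²·s³·A².
  Ω = V/A (resistance = voltage per current),
      = kg·m²·s⁻³·A⁻².
  Combining: lx·S·Ω = (m⁻²·cd) · (kg⁻¹·m⁻²·s³·A²) · (kg·m²·s⁻³·A⁻²) = m⁻²·cd.
Right side:
  Ω = V/A (resistance = voltage per current),
      = kg·m²·s⁻³·A⁻².
  So Ω² = kg²·m⁴·s⁻⁶·A⁻⁴.
  S = 1/Ω (conductance is reciprocal resistance),
      = kg⁻¹·m⁻²·s³·A².
  lx = lm/m² (illuminance = luminous flux per area),
      = m⁻²·cd.
  Combining: Ω²·S·A²·lx = (kg²·m⁴·s⁻⁶·A⁻⁴) · (kg⁻¹·m⁻²·s³·A²) · A² · (m⁻²·cd) = kg·s⁻³·cd.
Left is m⁻²·cd; right is kg·s⁻³·cd — different.

No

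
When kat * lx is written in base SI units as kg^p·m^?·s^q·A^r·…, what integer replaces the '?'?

kat = s⁻¹·mol.
lx = m⁻²·cd.
Combining: kat·lx = (s⁻¹·mol) · (m⁻²·cd) = m⁻²·s⁻¹·mol·cd.
The exponent of m is -2.

-2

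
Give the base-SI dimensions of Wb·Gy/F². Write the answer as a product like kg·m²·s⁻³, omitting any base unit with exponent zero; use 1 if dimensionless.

kg³·m⁸·s⁻¹²·A⁻⁵

Wb = kg·m²·s⁻²·A⁻¹.
F = kg⁻¹·m⁻²·s⁴·A².
So F⁻² = kg²·m⁴·s⁻⁸·A⁻⁴.
Gy = m²·s⁻².
Combining: Wb·F⁻²·Gy = (kg·m²·s⁻²·A⁻¹) · (kg²·m⁴·s⁻⁸·A⁻⁴) · (m²·s⁻²) = kg³·m⁸·s⁻¹²·A⁻⁵.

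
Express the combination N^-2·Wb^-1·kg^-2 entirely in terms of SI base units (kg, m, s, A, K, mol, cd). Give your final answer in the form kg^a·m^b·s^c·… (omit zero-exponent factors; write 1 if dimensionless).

kg⁻⁵·m⁻⁴·s⁶·A

N = kg·m·s⁻².
So N⁻² = kg⁻²·m⁻²·s⁴.
Wb = kg·m²·s⁻²·A⁻¹.
So Wb⁻¹ = kg⁻¹·m⁻²·s²·A.
Combining: N⁻²·Wb⁻¹·kg⁻² = (kg⁻²·m⁻²·s⁴) · (kg⁻¹·m⁻²·s²·A) · kg⁻² = kg⁻⁵·m⁻⁴·s⁶·A.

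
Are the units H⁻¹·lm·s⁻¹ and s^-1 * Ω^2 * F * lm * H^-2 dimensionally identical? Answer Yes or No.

Yes

Left side:
  H = Wb/A (inductance = flux per current),
      = kg·m²·s⁻²·A⁻².
  So H⁻¹ = kg⁻¹·m⁻²·s²·A².
  lm = cd·sr = cd (luminous flux; sr is dimensionless).
  Combining: H⁻¹·lm·s⁻¹ = (kg⁻¹·m⁻²·s²·A²) · cd · s⁻¹ = kg⁻¹·m⁻²·s·A²·cd.
Right side:
  Ω = V/A (resistance = voltage per current),
      = kg·m²·s⁻³·A⁻².
  So Ω² = kg²·m⁴·s⁻⁶·A⁻⁴.
  F = C/V (capacitance = charge per voltage),
      = A·s/(kg·m²·s⁻³·A⁻¹) (substituting C and V),
      = kg⁻¹·m⁻²·s⁴·A².
  lm = cd·sr = cd (luminous flux; sr is dimensionless).
  H = Wb/A (inductance = flux per current),
      = kg·m²·s⁻²·A⁻².
  So H⁻² = kg⁻²·m⁻⁴·s⁴·A⁴.
  Combining: s⁻¹·Ω²·F·lm·H⁻² = s⁻¹ · (kg²·m⁴·s⁻⁶·A⁻⁴) · (kg⁻¹·m⁻²·s⁴·A²) · cd · (kg⁻²·m⁻⁴·s⁴·A⁴) = kg⁻¹·m⁻²·s·A²·cd.
Both reduce to kg⁻¹·m⁻²·s·A²·cd.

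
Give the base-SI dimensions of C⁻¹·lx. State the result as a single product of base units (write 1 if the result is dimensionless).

m⁻²·s⁻¹·A⁻¹·cd

C = A·s = s·A (charge = current × time).
So C⁻¹ = s⁻¹·A⁻¹.
lx = lm/m² (illuminance = luminous flux per area),
    = m⁻²·cd.
Combining: C⁻¹·lx = (s⁻¹·A⁻¹) · (m⁻²·cd) = m⁻²·s⁻¹·A⁻¹·cd.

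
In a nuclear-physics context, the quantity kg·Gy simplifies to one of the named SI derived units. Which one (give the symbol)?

J

Gy = m²·s⁻².
Combining: kg·Gy = kg · (m²·s⁻²) = kg·m²·s⁻².
kg·m²·s⁻² is the base-SI form of the joule.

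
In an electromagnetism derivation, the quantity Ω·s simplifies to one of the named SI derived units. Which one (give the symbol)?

H

Ω = kg·m²·s⁻³·A⁻².
Combining: Ω·s = (kg·m²·s⁻³·A⁻²) · s = kg·m²·s⁻²·A⁻².
kg·m²·s⁻²·A⁻² is the base-SI form of the henry.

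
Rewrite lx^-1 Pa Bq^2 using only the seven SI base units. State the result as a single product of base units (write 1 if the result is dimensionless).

kg·m·s⁻⁴·cd⁻¹

lx = m⁻²·cd.
So lx⁻¹ = m²·cd⁻¹.
Pa = kg·m⁻¹·s⁻².
Bq = s⁻¹.
So Bq² = s⁻².
Combining: lx⁻¹·Pa·Bq² = (m²·cd⁻¹) · (kg·m⁻¹·s⁻²) · s⁻² = kg·m·s⁻⁴·cd⁻¹.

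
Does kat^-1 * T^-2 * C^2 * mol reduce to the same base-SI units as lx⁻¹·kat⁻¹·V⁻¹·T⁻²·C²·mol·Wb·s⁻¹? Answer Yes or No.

Left side:
  kat = mol/s = s⁻¹·mol (catalytic activity).
  So kat⁻¹ = s·mol⁻¹.
  T = Wb/m² (flux density = flux per area),
      = kg·s⁻²·A⁻¹.
  So T⁻² = kg⁻²·s⁴·A².
  C = A·s = s·A (charge = current × time).
  So C² = s²·A².
  Combining: kat⁻¹·T⁻²·C²·mol = (s·mol⁻¹) · (kg⁻²·s⁴·A²) · (s²·A²) · mol = kg⁻²·s⁷·A⁴.
Right side:
  lx = lm/m² (illuminance = luminous flux per area),
      = m⁻²·cd.
  So lx⁻¹ = m²·cd⁻¹.
  kat = mol/s = s⁻¹·mol (catalytic activity).
  So kat⁻¹ = s·mol⁻¹.
  V = W/A (potential = power per current),
      = kg·m²·s⁻³·A⁻¹.
  So V⁻¹ = kg⁻¹·m⁻²·s³·A.
  T = Wb/m² (flux density = flux per area),
      = kg·s⁻²·A⁻¹.
  So T⁻² = kg⁻²·s⁴·A².
  C = A·s = s·A (charge = current × time).
  So C² = s²·A².
  Wb = V·s (flux: a volt is a weber per second),
      = kg·m²·s⁻²·A⁻¹.
  Combining: lx⁻¹·kat⁻¹·V⁻¹·T⁻²·C²·mol·Wb·s⁻¹ = (m²·cd⁻¹) · (s·mol⁻¹) · (kg⁻¹·m⁻²·s³·A) · (kg⁻²·s⁴·A²) · (s²·A²) · mol · (kg·m²·s⁻²·A⁻¹) · s⁻¹ = kg⁻²·m²·s⁷·A⁴·cd⁻¹.
Left is kg⁻²·s⁷·A⁴; right is kg⁻²·m²·s⁷·A⁴·cd⁻¹ — different.

No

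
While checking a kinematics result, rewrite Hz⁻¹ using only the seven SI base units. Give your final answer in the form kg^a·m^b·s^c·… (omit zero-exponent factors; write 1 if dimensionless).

s

Hz = s⁻¹.
So Hz⁻¹ = s.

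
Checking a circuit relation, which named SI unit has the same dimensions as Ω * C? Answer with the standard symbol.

Ω = V/A (resistance = voltage per current),
    = kg·m²·s⁻³·A⁻².
C = A·s = s·A (charge = current × time).
Combining: Ω·C = (kg·m²·s⁻³·A⁻²) · (s·A) = kg·m²·s⁻²·A⁻¹.
kg·m²·s⁻²·A⁻¹ is the base-SI form of the weber.

Wb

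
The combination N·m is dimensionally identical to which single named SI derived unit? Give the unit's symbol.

N = kg·m/s² = kg·m·s⁻² (force = mass × acceleration).
Combining: N·m = (kg·m·s⁻²) · m = kg·m²·s⁻².
kg·m²·s⁻² is the base-SI form of the joule.

J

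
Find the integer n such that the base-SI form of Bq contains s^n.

Bq = s⁻¹.
The exponent of s is -1.

-1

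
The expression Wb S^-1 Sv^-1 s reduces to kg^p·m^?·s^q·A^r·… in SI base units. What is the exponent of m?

Wb = V·s (flux: a volt is a weber per second),
    = kg·m²·s⁻²·A⁻¹.
S = 1/Ω (conductance is reciprocal resistance),
    = kg⁻¹·m⁻²·s³·A².
So S⁻¹ = kg·m²·s⁻³·A⁻².
Sv = J/kg (equivalent dose = energy per mass),
    = m²·s⁻².
So Sv⁻¹ = m⁻²·s².
Combining: Wb·S⁻¹·Sv⁻¹·s = (kg·m²·s⁻²·A⁻¹) · (kg·m²·s⁻³·A⁻²) · (m⁻²·s²) · s = kg²·m²·s⁻²·A⁻³.
The exponent of m is 2.

2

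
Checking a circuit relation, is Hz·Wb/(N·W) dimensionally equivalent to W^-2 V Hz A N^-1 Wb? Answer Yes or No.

Left side:
  Hz = 1/s = s⁻¹ (frequency is cycles per second).
  N = kg·m/s² = kg·m·s⁻² (force = mass × acceleration).
  So N⁻¹ = kg⁻¹·m⁻¹·s².
  Wb = V·s (flux: a volt is a weber per second),
      = kg·m²·s⁻²·A⁻¹.
  W = J/s (power = energy per time),
      = kg·m²·s⁻³.
  So W⁻¹ = kg⁻¹·m⁻²·s³.
  Combining: Hz·N⁻¹·Wb·W⁻¹ = s⁻¹ · (kg⁻¹·m⁻¹·s²) · (kg·m²·s⁻²·A⁻¹) · (kg⁻¹·m⁻²·s³) = kg⁻¹·m⁻¹·s²·A⁻¹.
Right side:
  W = kg·m²·s⁻³.
  So W⁻² = kg⁻²·m⁻⁴·s⁶.
  V = kg·m²·s⁻³·A⁻¹.
  Hz = s⁻¹.
  N = kg·m·s⁻².
  So N⁻¹ = kg⁻¹·m⁻¹·s².
  Wb = kg·m²·s⁻²·A⁻¹.
  Combining: W⁻²·V·Hz·A·N⁻¹·Wb = (kg⁻²·m⁻⁴·s⁶) · (kg·m²·s⁻³·A⁻¹) · s⁻¹ · A · (kg⁻¹·m⁻¹·s²) · (kg·m²·s⁻²·A⁻¹) = kg⁻¹·m⁻¹·s²·A⁻¹.
Both reduce to kg⁻¹·m⁻¹·s²·A⁻¹.

Yes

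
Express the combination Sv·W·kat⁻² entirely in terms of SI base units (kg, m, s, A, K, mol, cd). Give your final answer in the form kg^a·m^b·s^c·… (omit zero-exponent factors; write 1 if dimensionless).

Sv = m²·s⁻².
W = kg·m²·s⁻³.
kat = s⁻¹·mol.
So kat⁻² = s²·mol⁻².
Combining: Sv·W·kat⁻² = (m²·s⁻²) · (kg·m²·s⁻³) · (s²·mol⁻²) = kg·m⁴·s⁻³·mol⁻².

kg·m⁴·s⁻³·mol⁻²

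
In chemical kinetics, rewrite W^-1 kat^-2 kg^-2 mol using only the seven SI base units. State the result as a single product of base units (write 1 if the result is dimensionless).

kg⁻³·m⁻²·s⁵·mol⁻¹

W = kg·m²·s⁻³.
So W⁻¹ = kg⁻¹·m⁻²·s³.
kat = s⁻¹·mol.
So kat⁻² = s²·mol⁻².
Combining: W⁻¹·kat⁻²·kg⁻²·mol = (kg⁻¹·m⁻²·s³) · (s²·mol⁻²) · kg⁻² · mol = kg⁻³·m⁻²·s⁵·mol⁻¹.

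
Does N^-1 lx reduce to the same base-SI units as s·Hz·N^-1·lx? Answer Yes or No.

Yes

Left side:
  N = kg·m/s² = kg·m·s⁻² (force = mass × acceleration).
  So N⁻¹ = kg⁻¹·m⁻¹·s².
  lx = lm/m² (illuminance = luminous flux per area),
      = m⁻²·cd.
  Combining: N⁻¹·lx = (kg⁻¹·m⁻¹·s²) · (m⁻²·cd) = kg⁻¹·m⁻³·s²·cd.
Right side:
  Hz = 1/s = s⁻¹ (frequency is cycles per second).
  N = kg·m/s² = kg·m·s⁻² (force = mass × acceleration).
  So N⁻¹ = kg⁻¹·m⁻¹·s².
  lx = lm/m² (illuminance = luminous flux per area),
      = m⁻²·cd.
  Combining: s·Hz·N⁻¹·lx = s · s⁻¹ · (kg⁻¹·m⁻¹·s²) · (m⁻²·cd) = kg⁻¹·m⁻³·s²·cd.
Both reduce to kg⁻¹·m⁻³·s²·cd.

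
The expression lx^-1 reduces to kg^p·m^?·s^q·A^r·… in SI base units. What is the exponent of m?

2

lx = lm/m² (illuminance = luminous flux per area),
    = m⁻²·cd.
So lx⁻¹ = m²·cd⁻¹.
The exponent of m is 2.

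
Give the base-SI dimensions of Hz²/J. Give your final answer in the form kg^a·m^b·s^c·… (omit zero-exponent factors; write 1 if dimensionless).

kg⁻¹·m⁻²

J = kg·m²·s⁻².
So J⁻¹ = kg⁻¹·m⁻²·s².
Hz = s⁻¹.
So Hz² = s⁻².
Combining: J⁻¹·Hz² = (kg⁻¹·m⁻²·s²) · s⁻² = kg⁻¹·m⁻².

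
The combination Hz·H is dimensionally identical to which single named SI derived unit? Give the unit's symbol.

Ω

Hz = 1/s = s⁻¹ (frequency is cycles per second).
H = Wb/A (inductance = flux per current),
    = kg·m²·s⁻²·A⁻².
Combining: Hz·H = s⁻¹ · (kg·m²·s⁻²·A⁻²) = kg·m²·s⁻³·A⁻².
kg·m²·s⁻³·A⁻² is the base-SI form of the ohm.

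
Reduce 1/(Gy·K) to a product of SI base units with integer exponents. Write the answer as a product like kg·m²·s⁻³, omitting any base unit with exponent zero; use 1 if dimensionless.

Gy = m²·s⁻².
So Gy⁻¹ = m⁻²·s².
Combining: Gy⁻¹·K⁻¹ = (m⁻²·s²) · K⁻¹ = m⁻²·s²·K⁻¹.

m⁻²·s²·K⁻¹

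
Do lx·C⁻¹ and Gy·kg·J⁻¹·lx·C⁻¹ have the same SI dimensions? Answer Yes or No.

Yes

Left side:
  lx = lm/m² (illuminance = luminous flux per area),
      = m⁻²·cd.
  C = A·s = s·A (charge = current × time).
  So C⁻¹ = s⁻¹·A⁻¹.
  Combining: lx·C⁻¹ = (m⁻²·cd) · (s⁻¹·A⁻¹) = m⁻²·s⁻¹·A⁻¹·cd.
Right side:
  Gy = m²·s⁻².
  J = kg·m²·s⁻².
  So J⁻¹ = kg⁻¹·m⁻²·s².
  lx = m⁻²·cd.
  C = s·A.
  So C⁻¹ = s⁻¹·A⁻¹.
  Combining: Gy·kg·J⁻¹·lx·C⁻¹ = (m²·s⁻²) · kg · (kg⁻¹·m⁻²·s²) · (m⁻²·cd) · (s⁻¹·A⁻¹) = m⁻²·s⁻¹·A⁻¹·cd.
Both reduce to m⁻²·s⁻¹·A⁻¹·cd.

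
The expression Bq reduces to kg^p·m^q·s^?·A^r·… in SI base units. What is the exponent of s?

-1

Bq = 1/s = s⁻¹ (activity is decays per second).
The exponent of s is -1.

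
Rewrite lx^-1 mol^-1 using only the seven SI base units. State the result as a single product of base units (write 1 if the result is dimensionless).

lx = m⁻²·cd.
So lx⁻¹ = m²·cd⁻¹.
Combining: lx⁻¹·mol⁻¹ = (m²·cd⁻¹) · mol⁻¹ = m²·mol⁻¹·cd⁻¹.

m²·mol⁻¹·cd⁻¹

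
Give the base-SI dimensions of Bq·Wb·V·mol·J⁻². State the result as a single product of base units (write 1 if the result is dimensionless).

Bq = 1/s = s⁻¹ (activity is decays per second).
Wb = V·s (flux: a volt is a weber per second),
    = kg·m²·s⁻²·A⁻¹.
V = W/A (potential = power per current),
    = kg·m²·s⁻³·A⁻¹.
J = N·m (work = force × distance),
    = kg·m²·s⁻².
So J⁻² = kg⁻²·m⁻⁴·s⁴.
Combining: Bq·Wb·V·mol·J⁻² = s⁻¹ · (kg·m²·s⁻²·A⁻¹) · (kg·m²·s⁻³·A⁻¹) · mol · (kg⁻²·m⁻⁴·s⁴) = s⁻²·A⁻²·mol.

s⁻²·A⁻²·mol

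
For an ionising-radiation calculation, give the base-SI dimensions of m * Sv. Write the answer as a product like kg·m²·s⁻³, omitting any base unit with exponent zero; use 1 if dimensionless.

Sv = J/kg (equivalent dose = energy per mass),
    = m²·s⁻².
Combining: m·Sv = m · (m²·s⁻²) = m³·s⁻².

m³·s⁻²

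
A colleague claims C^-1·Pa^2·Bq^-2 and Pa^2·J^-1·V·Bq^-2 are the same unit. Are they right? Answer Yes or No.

Yes

Left side:
  C = A·s = s·A (charge = current × time).
  So C⁻¹ = s⁻¹·A⁻¹.
  Pa = N/m² (pressure = force per area),
      = kg·m⁻¹·s⁻².
  So Pa² = kg²·m⁻²·s⁻⁴.
  Bq = 1/s = s⁻¹ (activity is decays per second).
  So Bq⁻² = s².
  Combining: C⁻¹·Pa²·Bq⁻² = (s⁻¹·A⁻¹) · (kg²·m⁻²·s⁻⁴) · s² = kg²·m⁻²·s⁻³·A⁻¹.
Right side:
  Pa = kg·m⁻¹·s⁻².
  So Pa² = kg²·m⁻²·s⁻⁴.
  J = kg·m²·s⁻².
  So J⁻¹ = kg⁻¹·m⁻²·s².
  V = kg·m²·s⁻³·A⁻¹.
  Bq = s⁻¹.
  So Bq⁻² = s².
  Combining: Pa²·J⁻¹·V·Bq⁻² = (kg²·m⁻²·s⁻⁴) · (kg⁻¹·m⁻²·s²) · (kg·m²·s⁻³·A⁻¹) · s² = kg²·m⁻²·s⁻³·A⁻¹.
Both reduce to kg²·m⁻²·s⁻³·A⁻¹.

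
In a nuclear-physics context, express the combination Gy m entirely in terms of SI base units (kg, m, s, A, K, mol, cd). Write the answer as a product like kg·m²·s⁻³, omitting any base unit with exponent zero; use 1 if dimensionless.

Gy = m²·s⁻².
Combining: Gy·m = (m²·s⁻²) · m = m³·s⁻².

m³·s⁻²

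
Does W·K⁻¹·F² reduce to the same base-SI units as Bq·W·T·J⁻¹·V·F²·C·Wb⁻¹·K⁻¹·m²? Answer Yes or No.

No

Left side:
  W = kg·m²·s⁻³.
  F = kg⁻¹·m⁻²·s⁴·A².
  So F² = kg⁻²·m⁻⁴·s⁸·A⁴.
  Combining: W·K⁻¹·F² = (kg·m²·s⁻³) · K⁻¹ · (kg⁻²·m⁻⁴·s⁸·A⁴) = kg⁻¹·m⁻²·s⁵·A⁴·K⁻¹.
Right side:
  Bq = 1/s = s⁻¹ (activity is decays per second).
  W = J/s (power = energy per time),
      = kg·m²·s⁻³.
  T = Wb/m² (flux density = flux per area),
      = kg·s⁻²·A⁻¹.
  J = N·m (work = force × distance),
      = kg·m²·s⁻².
  So J⁻¹ = kg⁻¹·m⁻²·s².
  V = W/A (potential = power per current),
      = kg·m²·s⁻³·A⁻¹.
  F = C/V (capacitance = charge per voltage),
      = A·s/(kg·m²·s⁻³·A⁻¹) (substituting C and V),
      = kg⁻¹·m⁻²·s⁴·A².
  So F² = kg⁻²·m⁻⁴·s⁸·A⁴.
  C = A·s = s·A (charge = current × time).
  Wb = V·s (flux: a volt is a weber per second),
      = kg·m²·s⁻²·A⁻¹.
  So Wb⁻¹ = kg⁻¹·m⁻²·s²·A.
  Combining: Bq·W·T·J⁻¹·V·F²·C·Wb⁻¹·K⁻¹·m² = s⁻¹ · (kg·m²·s⁻³) · (kg·s⁻²·A⁻¹) · (kg⁻¹·m⁻²·s²) · (kg·m²·s⁻³·A⁻¹) · (kg⁻²·m⁻⁴·s⁸·A⁴) · (s·A) · (kg⁻¹·m⁻²·s²·A) · K⁻¹ · m² = kg⁻¹·m⁻²·s⁴·A⁴·K⁻¹.
Left is kg⁻¹·m⁻²·s⁵·A⁴·K⁻¹; right is kg⁻¹·m⁻²·s⁴·A⁴·K⁻¹ — different.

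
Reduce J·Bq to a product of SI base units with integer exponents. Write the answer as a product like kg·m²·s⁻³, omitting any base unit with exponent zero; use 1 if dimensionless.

J = kg·m²·s⁻².
Bq = s⁻¹.
Combining: J·Bq = (kg·m²·s⁻²) · s⁻¹ = kg·m²·s⁻³.

kg·m²·s⁻³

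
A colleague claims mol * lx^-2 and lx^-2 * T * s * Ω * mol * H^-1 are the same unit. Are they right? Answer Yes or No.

No

Left side:
  lx = lm/m² (illuminance = luminous flux per area),
      = m⁻²·cd.
  So lx⁻² = m⁴·cd⁻².
  Combining: mol·lx⁻² = mol · (m⁴·cd⁻²) = m⁴·mol·cd⁻².
Right side:
  lx = m⁻²·cd.
  So lx⁻² = m⁴·cd⁻².
  T = kg·s⁻²·A⁻¹.
  Ω = kg·m²·s⁻³·A⁻².
  H = kg·m²·s⁻²·A⁻².
  So H⁻¹ = kg⁻¹·m⁻²·s²·A².
  Combining: lx⁻²·T·s·Ω·mol·H⁻¹ = (m⁴·cd⁻²) · (kg·s⁻²·A⁻¹) · s · (kg·m²·s⁻³·A⁻²) · mol · (kg⁻¹·m⁻²·s²·A²) = kg·m⁴·s⁻²·A⁻¹·mol·cd⁻².
Left is m⁴·mol·cd⁻²; right is kg·m⁴·s⁻²·A⁻¹·mol·cd⁻² — different.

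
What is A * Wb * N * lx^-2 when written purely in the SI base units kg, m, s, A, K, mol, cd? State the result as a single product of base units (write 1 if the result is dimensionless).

kg²·m⁷·s⁻⁴·cd⁻²

Wb = V·s (flux: a volt is a weber per second),
    = kg·m²·s⁻²·A⁻¹.
N = kg·m/s² = kg·m·s⁻² (force = mass × acceleration).
lx = lm/m² (illuminance = luminous flux per area),
    = m⁻²·cd.
So lx⁻² = m⁴·cd⁻².
Combining: A·Wb·N·lx⁻² = A · (kg·m²·s⁻²·A⁻¹) · (kg·m·s⁻²) · (m⁴·cd⁻²) = kg²·m⁷·s⁻⁴·cd⁻².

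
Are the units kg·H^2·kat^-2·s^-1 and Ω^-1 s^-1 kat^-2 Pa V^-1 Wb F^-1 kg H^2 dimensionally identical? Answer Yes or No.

Left side:
  H = Wb/A (inductance = flux per current),
      = kg·m²·s⁻²·A⁻².
  So H² = kg²·m⁴·s⁻⁴·A⁻⁴.
  kat = mol/s = s⁻¹·mol (catalytic activity).
  So kat⁻² = s²·mol⁻².
  Combining: kg·H²·kat⁻²·s⁻¹ = kg · (kg²·m⁴·s⁻⁴·A⁻⁴) · (s²·mol⁻²) · s⁻¹ = kg³·m⁴·s⁻³·A⁻⁴·mol⁻².
Right side:
  Ω = kg·m²·s⁻³·A⁻².
  So Ω⁻¹ = kg⁻¹·m⁻²·s³·A².
  kat = s⁻¹·mol.
  So kat⁻² = s²·mol⁻².
  Pa = kg·m⁻¹·s⁻².
  V = kg·m²·s⁻³·A⁻¹.
  So V⁻¹ = kg⁻¹·m⁻²·s³·A.
  Wb = kg·m²·s⁻²·A⁻¹.
  F = kg⁻¹·m⁻²·s⁴·A².
  So F⁻¹ = kg·m²·s⁻⁴·A⁻².
  H = kg·m²·s⁻²·A⁻².
  So H² = kg²·m⁴·s⁻⁴·A⁻⁴.
  Combining: Ω⁻¹·s⁻¹·kat⁻²·Pa·V⁻¹·Wb·F⁻¹·kg·H² = (kg⁻¹·m⁻²·s³·A²) · s⁻¹ · (s²·mol⁻²) · (kg·m⁻¹·s⁻²) · (kg⁻¹·m⁻²·s³·A) · (kg·m²·s⁻²·A⁻¹) · (kg·m²·s⁻⁴·A⁻²) · kg · (kg²·m⁴·s⁻⁴·A⁻⁴) = kg⁴·m³·s⁻⁵·A⁻⁴·mol⁻².
Left is kg³·m⁴·s⁻³·A⁻⁴·mol⁻²; right is kg⁴·m³·s⁻⁵·A⁻⁴·mol⁻² — different.

No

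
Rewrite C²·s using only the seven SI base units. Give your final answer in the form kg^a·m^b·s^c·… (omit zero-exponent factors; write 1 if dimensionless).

C = A·s = s·A (charge = current × time).
So C² = s²·A².
Combining: C²·s = (s²·A²) · s = s³·A².

s³·A²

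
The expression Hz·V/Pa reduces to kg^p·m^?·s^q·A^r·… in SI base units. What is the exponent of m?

3

Hz = 1/s = s⁻¹ (frequency is cycles per second).
V = W/A (potential = power per current),
    = kg·m²·s⁻³·A⁻¹.
Pa = N/m² (pressure = force per area),
    = kg·m⁻¹·s⁻².
So Pa⁻¹ = kg⁻¹·m·s².
Combining: Hz·V·Pa⁻¹ = s⁻¹ · (kg·m²·s⁻³·A⁻¹) · (kg⁻¹·m·s²) = m³·s⁻²·A⁻¹.
The exponent of m is 3.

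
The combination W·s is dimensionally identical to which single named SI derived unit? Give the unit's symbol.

J

W = J/s (power = energy per time),
    = kg·m²·s⁻³.
Combining: W·s = (kg·m²·s⁻³) · s = kg·m²·s⁻².
kg·m²·s⁻² is the base-SI form of the joule.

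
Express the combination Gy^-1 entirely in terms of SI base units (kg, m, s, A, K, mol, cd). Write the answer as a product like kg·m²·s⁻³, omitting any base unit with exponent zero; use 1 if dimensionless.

m⁻²·s²

Gy = m²·s⁻².
So Gy⁻¹ = m⁻²·s².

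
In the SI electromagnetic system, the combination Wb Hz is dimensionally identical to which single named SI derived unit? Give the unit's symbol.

Wb = kg·m²·s⁻²·A⁻¹.
Hz = s⁻¹.
Combining: Wb·Hz = (kg·m²·s⁻²·A⁻¹) · s⁻¹ = kg·m²·s⁻³·A⁻¹.
kg·m²·s⁻³·A⁻¹ is the base-SI form of the volt.

V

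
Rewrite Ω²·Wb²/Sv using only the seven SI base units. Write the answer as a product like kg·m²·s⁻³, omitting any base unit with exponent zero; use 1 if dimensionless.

Sv = m²·s⁻².
So Sv⁻¹ = m⁻²·s².
Ω = kg·m²·s⁻³·A⁻².
So Ω² = kg²·m⁴·s⁻⁶·A⁻⁴.
Wb = kg·m²·s⁻²·A⁻¹.
So Wb² = kg²·m⁴·s⁻⁴·A⁻².
Combining: Sv⁻¹·Ω²·Wb² = (m⁻²·s²) · (kg²·m⁴·s⁻⁶·A⁻⁴) · (kg²·m⁴·s⁻⁴·A⁻²) = kg⁴·m⁶·s⁻⁸·A⁻⁶.

kg⁴·m⁶·s⁻⁸·A⁻⁶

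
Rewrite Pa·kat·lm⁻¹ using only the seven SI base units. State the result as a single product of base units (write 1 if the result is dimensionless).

kg·m⁻¹·s⁻³·mol·cd⁻¹

Pa = kg·m⁻¹·s⁻².
kat = s⁻¹·mol.
lm = cd.
So lm⁻¹ = cd⁻¹.
Combining: Pa·kat·lm⁻¹ = (kg·m⁻¹·s⁻²) · (s⁻¹·mol) · cd⁻¹ = kg·m⁻¹·s⁻³·mol·cd⁻¹.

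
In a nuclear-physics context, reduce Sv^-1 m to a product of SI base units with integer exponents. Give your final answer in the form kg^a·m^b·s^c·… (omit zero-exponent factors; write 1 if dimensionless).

m⁻¹·s²

Sv = m²·s⁻².
So Sv⁻¹ = m⁻²·s².
Combining: Sv⁻¹·m = (m⁻²·s²) · m = m⁻¹·s².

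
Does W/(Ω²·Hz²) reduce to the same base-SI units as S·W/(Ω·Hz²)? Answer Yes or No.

Left side:
  Ω = kg·m²·s⁻³·A⁻².
  So Ω⁻² = kg⁻²·m⁻⁴·s⁶·A⁴.
  W = kg·m²·s⁻³.
  Hz = s⁻¹.
  So Hz⁻² = s².
  Combining: Ω⁻²·W·Hz⁻² = (kg⁻²·m⁻⁴·s⁶·A⁴) · (kg·m²·s⁻³) · s² = kg⁻¹·m⁻²·s⁵·A⁴.
Right side:
  Ω = V/A (resistance = voltage per current),
      = kg·m²·s⁻³·A⁻².
  So Ω⁻¹ = kg⁻¹·m⁻²·s³·A².
  Hz = 1/s = s⁻¹ (frequency is cycles per second).
  So Hz⁻² = s².
  S = 1/Ω (conductance is reciprocal resistance),
      = kg⁻¹·m⁻²·s³·A².
  W = J/s (power = energy per time),
      = kg·m²·s⁻³.
  Combining: Ω⁻¹·Hz⁻²·S·W = (kg⁻¹·m⁻²·s³·A²) · s² · (kg⁻¹·m⁻²·s³·A²) · (kg·m²·s⁻³) = kg⁻¹·m⁻²·s⁵·A⁴.
Both reduce to kg⁻¹·m⁻²·s⁵·A⁴.

Yes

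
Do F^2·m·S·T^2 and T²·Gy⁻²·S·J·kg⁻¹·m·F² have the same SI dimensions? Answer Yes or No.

No

Left side:
  F = kg⁻¹·m⁻²·s⁴·A².
  So F² = kg⁻²·m⁻⁴·s⁸·A⁴.
  S = kg⁻¹·m⁻²·s³·A².
  T = kg·s⁻²·A⁻¹.
  So T² = kg²·s⁻⁴·A⁻².
  Combining: F²·m·S·T² = (kg⁻²·m⁻⁴·s⁸·A⁴) · m · (kg⁻¹·m⁻²·s³·A²) · (kg²·s⁻⁴·A⁻²) = kg⁻¹·m⁻⁵·s⁷·A⁴.
Right side:
  T = kg·s⁻²·A⁻¹.
  So T² = kg²·s⁻⁴·A⁻².
  Gy = m²·s⁻².
  So Gy⁻² = m⁻⁴·s⁴.
  S = kg⁻¹·m⁻²·s³·A².
  J = kg·m²·s⁻².
  F = kg⁻¹·m⁻²·s⁴·A².
  So F² = kg⁻²·m⁻⁴·s⁸·A⁴.
  Combining: T²·Gy⁻²·S·J·kg⁻¹·m·F² = (kg²·s⁻⁴·A⁻²) · (m⁻⁴·s⁴) · (kg⁻¹·m⁻²·s³·A²) · (kg·m²·s⁻²) · kg⁻¹ · m · (kg⁻²·m⁻⁴·s⁸·A⁴) = kg⁻¹·m⁻⁷·s⁹·A⁴.
Left is kg⁻¹·m⁻⁵·s⁷·A⁴; right is kg⁻¹·m⁻⁷·s⁹·A⁴ — different.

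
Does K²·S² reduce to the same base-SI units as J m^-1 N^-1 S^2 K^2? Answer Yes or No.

Left side:
  S = kg⁻¹·m⁻²·s³·A².
  So S² = kg⁻²·m⁻⁴·s⁶·A⁴.
  Combining: K²·S² = K² · (kg⁻²·m⁻⁴·s⁶·A⁴) = kg⁻²·m⁻⁴·s⁶·A⁴·K².
Right side:
  J = N·m (work = force × distance),
      = kg·m²·s⁻².
  N = kg·m/s² = kg·m·s⁻² (force = mass × acceleration).
  So N⁻¹ = kg⁻¹·m⁻¹·s².
  S = 1/Ω (conductance is reciprocal resistance),
      = kg⁻¹·m⁻²·s³·A².
  So S² = kg⁻²·m⁻⁴·s⁶·A⁴.
  Combining: J·m⁻¹·N⁻¹·S²·K² = (kg·m²·s⁻²) · m⁻¹ · (kg⁻¹·m⁻¹·s²) · (kg⁻²·m⁻⁴·s⁶·A⁴) · K² = kg⁻²·m⁻⁴·s⁶·A⁴·K².
Both reduce to kg⁻²·m⁻⁴·s⁶·A⁴·K².

Yes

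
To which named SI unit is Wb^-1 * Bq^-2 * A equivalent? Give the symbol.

F

Wb = V·s (flux: a volt is a weber per second),
    = kg·m²·s⁻²·A⁻¹.
So Wb⁻¹ = kg⁻¹·m⁻²·s²·A.
Bq = 1/s = s⁻¹ (activity is decays per second).
So Bq⁻² = s².
Combining: Wb⁻¹·Bq⁻²·A = (kg⁻¹·m⁻²·s²·A) · s² · A = kg⁻¹·m⁻²·s⁴·A².
kg⁻¹·m⁻²·s⁴·A² is the base-SI form of the farad.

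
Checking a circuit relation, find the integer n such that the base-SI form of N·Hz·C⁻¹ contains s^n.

N = kg·m/s² = kg·m·s⁻² (force = mass × acceleration).
Hz = 1/s = s⁻¹ (frequency is cycles per second).
C = A·s = s·A (charge = current × time).
So C⁻¹ = s⁻¹·A⁻¹.
Combining: N·Hz·C⁻¹ = (kg·m·s⁻²) · s⁻¹ · (s⁻¹·A⁻¹) = kg·m·s⁻⁴·A⁻¹.
The exponent of s is -4.

-4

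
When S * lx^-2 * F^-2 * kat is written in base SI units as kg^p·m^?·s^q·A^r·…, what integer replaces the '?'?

6

S = kg⁻¹·m⁻²·s³·A².
lx = m⁻²·cd.
So lx⁻² = m⁴·cd⁻².
F = kg⁻¹·m⁻²·s⁴·A².
So F⁻² = kg²·m⁴·s⁻⁸·A⁻⁴.
kat = s⁻¹·mol.
Combining: S·lx⁻²·F⁻²·kat = (kg⁻¹·m⁻²·s³·A²) · (m⁴·cd⁻²) · (kg²·m⁴·s⁻⁸·A⁻⁴) · (s⁻¹·mol) = kg·m⁶·s⁻⁶·A⁻²·mol·cd⁻².
The exponent of m is 6.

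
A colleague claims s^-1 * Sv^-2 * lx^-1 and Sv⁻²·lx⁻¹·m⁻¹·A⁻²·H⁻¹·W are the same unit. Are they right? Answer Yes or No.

No

Left side:
  Sv = J/kg (equivalent dose = energy per mass),
      = m²·s⁻².
  So Sv⁻² = m⁻⁴·s⁴.
  lx = lm/m² (illuminance = luminous flux per area),
      = m⁻²·cd.
  So lx⁻¹ = m²·cd⁻¹.
  Combining: s⁻¹·Sv⁻²·lx⁻¹ = s⁻¹ · (m⁻⁴·s⁴) · (m²·cd⁻¹) = m⁻²·s³·cd⁻¹.
Right side:
  Sv = J/kg (equivalent dose = energy per mass),
      = m²·s⁻².
  So Sv⁻² = m⁻⁴·s⁴.
  lx = lm/m² (illuminance = luminous flux per area),
      = m⁻²·cd.
  So lx⁻¹ = m²·cd⁻¹.
  H = Wb/A (inductance = flux per current),
      = kg·m²·s⁻²·A⁻².
  So H⁻¹ = kg⁻¹·m⁻²·s²·A².
  W = J/s (power = energy per time),
      = kg·m²·s⁻³.
  Combining: Sv⁻²·lx⁻¹·m⁻¹·A⁻²·H⁻¹·W = (m⁻⁴·s⁴) · (m²·cd⁻¹) · m⁻¹ · A⁻² · (kg⁻¹·m⁻²·s²·A²) · (kg·m²·s⁻³) = m⁻³·s³·cd⁻¹.
Left is m⁻²·s³·cd⁻¹; right is m⁻³·s³·cd⁻¹ — different.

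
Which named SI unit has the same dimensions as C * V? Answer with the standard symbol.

J

C = s·A.
V = kg·m²·s⁻³·A⁻¹.
Combining: C·V = (s·A) · (kg·m²·s⁻³·A⁻¹) = kg·m²·s⁻².
kg·m²·s⁻² is the base-SI form of the joule.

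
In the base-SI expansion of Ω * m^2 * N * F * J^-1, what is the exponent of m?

1

Ω = V/A (resistance = voltage per current),
    = kg·m²·s⁻³·A⁻².
N = kg·m/s² = kg·m·s⁻² (force = mass × acceleration).
F = C/V (capacitance = charge per voltage),
    = A·s/(kg·m²·s⁻³·A⁻¹) (substituting C and V),
    = kg⁻¹·m⁻²·s⁴·A².
J = N·m (work = force × distance),
    = kg·m²·s⁻².
So J⁻¹ = kg⁻¹·m⁻²·s².
Combining: Ω·m²·N·F·J⁻¹ = (kg·m²·s⁻³·A⁻²) · m² · (kg·m·s⁻²) · (kg⁻¹·m⁻²·s⁴·A²) · (kg⁻¹·m⁻²·s²) = m·s.
The exponent of m is 1.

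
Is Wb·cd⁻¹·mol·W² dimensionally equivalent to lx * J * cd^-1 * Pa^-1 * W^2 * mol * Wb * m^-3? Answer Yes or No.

Left side:
  Wb = V·s (flux: a volt is a weber per second),
      = kg·m²·s⁻²·A⁻¹.
  W = J/s (power = energy per time),
      = kg·m²·s⁻³.
  So W² = kg²·m⁴·s⁻⁶.
  Combining: Wb·cd⁻¹·mol·W² = (kg·m²·s⁻²·A⁻¹) · cd⁻¹ · mol · (kg²·m⁴·s⁻⁶) = kg³·m⁶·s⁻⁸·A⁻¹·mol·cd⁻¹.
Right side:
  lx = lm/m² (illuminance = luminous flux per area),
      = m⁻²·cd.
  J = N·m (work = force × distance),
      = kg·m²·s⁻².
  Pa = N/m² (pressure = force per area),
      = kg·m⁻¹·s⁻².
  So Pa⁻¹ = kg⁻¹·m·s².
  W = J/s (power = energy per time),
      = kg·m²·s⁻³.
  So W² = kg²·m⁴·s⁻⁶.
  Wb = V·s (flux: a volt is a weber per second),
      = kg·m²·s⁻²·A⁻¹.
  Combining: lx·J·cd⁻¹·Pa⁻¹·W²·mol·Wb·m⁻³ = (m⁻²·cd) · (kg·m²·s⁻²) · cd⁻¹ · (kg⁻¹·m·s²) · (kg²·m⁴·s⁻⁶) · mol · (kg·m²·s⁻²·A⁻¹) · m⁻³ = kg³·m⁴·s⁻⁸·A⁻¹·mol.
Left is kg³·m⁶·s⁻⁸·A⁻¹·mol·cd⁻¹; right is kg³·m⁴·s⁻⁸·A⁻¹·mol — different.

No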